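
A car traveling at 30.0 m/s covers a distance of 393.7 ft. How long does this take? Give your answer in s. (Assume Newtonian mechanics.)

d = 393.7 ft × 0.3048 = 120.0 m
t = d / v = 120.0 / 30.0 = 4.0 s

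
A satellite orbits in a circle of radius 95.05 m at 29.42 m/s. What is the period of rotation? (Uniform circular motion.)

T = 2πr/v = 2π×95.05/29.42 = 20.3 s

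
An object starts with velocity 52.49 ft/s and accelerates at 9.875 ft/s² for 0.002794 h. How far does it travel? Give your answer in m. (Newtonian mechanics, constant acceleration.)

v₀ = 52.49 ft/s × 0.3048 = 15.999 m/s
a = 9.875 ft/s² × 0.3048 = 3.0099 m/s²
t = 0.002794 h × 3600.0 = 10.0584 s
d = v₀ × t + ½ × a × t² = 15.999 × 10.0584 + 0.5 × 3.0099 × 10.0584² = 313.2 m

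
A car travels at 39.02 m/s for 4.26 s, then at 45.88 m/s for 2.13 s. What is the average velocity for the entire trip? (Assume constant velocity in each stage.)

d₁ = v₁t₁ = 39.02 × 4.26 = 166.2252 m
d₂ = v₂t₂ = 45.88 × 2.13 = 97.7244 m
d_total = 263.9496 m, t_total = 6.39 s
v_avg = d_total/t_total = 263.9496/6.39 = 41.31 m/s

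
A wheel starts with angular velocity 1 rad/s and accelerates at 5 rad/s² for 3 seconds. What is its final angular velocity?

ω = ω₀ + αt = 1 + 5 × 3 = 16 rad/s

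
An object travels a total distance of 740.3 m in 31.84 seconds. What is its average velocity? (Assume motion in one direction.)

v_avg = Δd / Δt = 740.3 / 31.84 = 23.25 m/s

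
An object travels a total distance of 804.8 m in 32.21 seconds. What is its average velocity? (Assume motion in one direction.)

v_avg = Δd / Δt = 804.8 / 32.21 = 24.99 m/s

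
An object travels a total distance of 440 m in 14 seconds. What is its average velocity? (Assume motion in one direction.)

v_avg = Δd / Δt = 440 / 14 = 31.43 m/s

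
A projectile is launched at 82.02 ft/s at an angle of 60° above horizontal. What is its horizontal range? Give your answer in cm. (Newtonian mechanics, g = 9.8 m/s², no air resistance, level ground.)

v₀ = 82.02 ft/s × 0.3048 = 24.9997 m/s
R = v₀² × sin(2θ) / g = 24.9997² × sin(2 × 60°) / 9.8 = 624.985 × 0.866025 / 9.8 = 55.2299 m
R = 55.2299 m / 0.01 = 5523 cm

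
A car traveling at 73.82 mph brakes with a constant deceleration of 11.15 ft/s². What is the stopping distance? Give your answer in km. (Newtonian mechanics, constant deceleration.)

v₀ = 73.82 mph × 0.44704 = 33.0005 m/s
a = 11.15 ft/s² × 0.3048 = 3.39852 m/s²
d = v₀² / (2a) = 33.0005² / (2 × 3.39852) = 1089.03 / 6.79704 = 160.221 m
d = 160.221 m / 1000.0 = 0.1602 km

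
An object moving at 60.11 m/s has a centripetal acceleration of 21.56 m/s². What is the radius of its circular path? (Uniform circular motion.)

r = v²/a_c = 60.11²/21.56 = 167.59 m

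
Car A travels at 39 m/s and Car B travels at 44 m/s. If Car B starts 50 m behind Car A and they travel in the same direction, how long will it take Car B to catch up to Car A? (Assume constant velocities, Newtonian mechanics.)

Relative speed: v_rel = 44 - 39 = 5 m/s
Time to catch: t = d₀/v_rel = 50/5 = 10.0 s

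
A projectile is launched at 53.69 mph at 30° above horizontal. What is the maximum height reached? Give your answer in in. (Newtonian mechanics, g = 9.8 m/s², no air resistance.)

v₀ = 53.69 mph × 0.44704 = 24.0016 m/s
H = v₀² × sin²(θ) / (2g) = 24.0016² × sin(30°)² / (2 × 9.8) = 576.077 × 0.25 / 19.6 = 7.34792 m
H = 7.34792 m / 0.0254 = 289.3 in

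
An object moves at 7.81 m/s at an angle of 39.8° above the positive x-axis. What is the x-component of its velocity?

vₓ = v cos(θ) = 7.81 × cos(39.8°) = 6.0 m/s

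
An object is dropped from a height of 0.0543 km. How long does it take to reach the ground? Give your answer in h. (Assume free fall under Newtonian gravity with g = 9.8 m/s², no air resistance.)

h = 0.0543 km × 1000.0 = 54.3 m
t = √(2h/g) = √(2 × 54.3 / 9.8) = 3.32891 s
t = 3.32891 s / 3600.0 = 0.0009247 h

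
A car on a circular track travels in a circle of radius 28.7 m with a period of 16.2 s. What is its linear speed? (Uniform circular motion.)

v = 2πr/T = 2π×28.7/16.2 = 11.13 m/s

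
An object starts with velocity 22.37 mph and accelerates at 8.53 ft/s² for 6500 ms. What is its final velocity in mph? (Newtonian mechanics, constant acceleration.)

v₀ = 22.37 mph × 0.44704 = 10.0003 m/s
a = 8.53 ft/s² × 0.3048 = 2.59994 m/s²
t = 6500 ms × 0.001 = 6.5 s
v = v₀ + a × t = 10.0003 + 2.59994 × 6.5 = 26.8999 m/s
v = 26.8999 m/s / 0.44704 = 60.17 mph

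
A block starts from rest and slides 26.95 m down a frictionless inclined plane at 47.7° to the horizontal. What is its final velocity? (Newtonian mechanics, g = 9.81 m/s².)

a = g sin(θ) = 9.81 × sin(47.7°) = 7.2558 m/s²
v = √(2ad) = √(2 × 7.2558 × 26.95) = 19.78 m/s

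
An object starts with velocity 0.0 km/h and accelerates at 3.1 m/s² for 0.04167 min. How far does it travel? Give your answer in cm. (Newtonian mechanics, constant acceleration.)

v₀ = 0.0 km/h × 0.2777777777777778 = 0.0 m/s
t = 0.04167 min × 60.0 = 2.5002 s
d = v₀ × t + ½ × a × t² = 0.0 × 2.5002 + 0.5 × 3.1 × 2.5002² = 9.68905 m
d = 9.68905 m / 0.01 = 968.9 cm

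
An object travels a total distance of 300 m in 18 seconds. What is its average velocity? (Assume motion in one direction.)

v_avg = Δd / Δt = 300 / 18 = 16.67 m/s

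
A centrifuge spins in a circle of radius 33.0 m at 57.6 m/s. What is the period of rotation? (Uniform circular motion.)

T = 2πr/v = 2π×33.0/57.6 = 3.6 s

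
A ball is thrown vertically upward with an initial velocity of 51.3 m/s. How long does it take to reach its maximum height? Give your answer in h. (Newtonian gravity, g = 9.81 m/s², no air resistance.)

t_up = v₀ / g = 51.3 / 9.81 = 5.22936 s
t_up = 5.22936 s / 3600.0 = 0.001453 h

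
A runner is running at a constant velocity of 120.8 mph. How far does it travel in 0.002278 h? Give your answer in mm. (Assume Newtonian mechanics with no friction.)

v = 120.8 mph × 0.44704 = 54.0024 m/s
t = 0.002278 h × 3600.0 = 8.2008 s
d = v × t = 54.0024 × 8.2008 = 442.863 m
d = 442.863 m / 0.001 = 442900 mm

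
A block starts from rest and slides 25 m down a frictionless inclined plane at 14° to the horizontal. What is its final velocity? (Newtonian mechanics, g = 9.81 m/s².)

a = g sin(θ) = 9.81 × sin(14°) = 2.3733 m/s²
v = √(2ad) = √(2 × 2.3733 × 25) = 10.89 m/s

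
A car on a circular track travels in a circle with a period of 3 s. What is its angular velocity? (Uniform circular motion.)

ω = 2π/T = 2π/3 = 2.0944 rad/s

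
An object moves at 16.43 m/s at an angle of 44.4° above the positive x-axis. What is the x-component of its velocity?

vₓ = v cos(θ) = 16.43 × cos(44.4°) = 11.74 m/s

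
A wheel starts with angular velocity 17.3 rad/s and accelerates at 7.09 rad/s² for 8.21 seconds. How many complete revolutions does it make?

θ = ω₀t + ½αt² = 17.3×8.21 + ½×7.09×8.21² = 380.9805345 rad
Total revolutions = θ/(2π) = 380.9805345/(2π) = 60.63
Complete revolutions = ⌊60.63⌋ = 60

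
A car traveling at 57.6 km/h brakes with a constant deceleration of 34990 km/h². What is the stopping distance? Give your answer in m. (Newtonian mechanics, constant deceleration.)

v₀ = 57.6 km/h × 0.2777777777777778 = 16.0 m/s
a = 34990 km/h² × 7.716049382716049e-05 = 2.69985 m/s²
d = v₀² / (2a) = 16.0² / (2 × 2.69985) = 256.0 / 5.3997 = 47.41 m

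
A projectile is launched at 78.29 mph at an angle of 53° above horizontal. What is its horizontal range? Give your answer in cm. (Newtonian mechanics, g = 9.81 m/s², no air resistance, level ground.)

v₀ = 78.29 mph × 0.44704 = 34.9988 m/s
R = v₀² × sin(2θ) / g = 34.9988² × sin(2 × 53°) / 9.81 = 1224.92 × 0.961262 / 9.81 = 120.027 m
R = 120.027 m / 0.01 = 12000 cm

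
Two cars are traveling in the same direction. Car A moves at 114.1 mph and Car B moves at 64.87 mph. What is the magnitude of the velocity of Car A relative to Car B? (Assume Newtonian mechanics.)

v_rel = |v_A - v_B| = |114.1 - 64.87| = 49.23 mph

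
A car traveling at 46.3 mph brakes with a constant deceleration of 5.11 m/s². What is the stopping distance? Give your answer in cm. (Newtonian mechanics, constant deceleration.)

v₀ = 46.3 mph × 0.44704 = 20.698 m/s
d = v₀² / (2a) = 20.698² / (2 × 5.11) = 428.407 / 10.22 = 41.9185 m
d = 41.9185 m / 0.01 = 4192 cm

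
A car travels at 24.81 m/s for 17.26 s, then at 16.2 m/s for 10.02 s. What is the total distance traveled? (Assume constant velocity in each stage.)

d₁ = v₁t₁ = 24.81 × 17.26 = 428.2206 m
d₂ = v₂t₂ = 16.2 × 10.02 = 162.324 m
d_total = 428.2206 + 162.324 = 590.54 m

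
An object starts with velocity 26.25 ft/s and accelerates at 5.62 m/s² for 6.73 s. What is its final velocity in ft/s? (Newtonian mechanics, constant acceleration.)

v₀ = 26.25 ft/s × 0.3048 = 8.001 m/s
v = v₀ + a × t = 8.001 + 5.62 × 6.73 = 45.8236 m/s
v = 45.8236 m/s / 0.3048 = 150.3 ft/s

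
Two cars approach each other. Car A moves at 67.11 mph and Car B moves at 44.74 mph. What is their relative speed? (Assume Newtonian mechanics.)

v_rel = v_A + v_B = 67.11 + 44.74 = 111.85 mph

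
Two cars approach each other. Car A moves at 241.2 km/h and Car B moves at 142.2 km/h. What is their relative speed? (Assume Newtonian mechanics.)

v_rel = v_A + v_B = 241.2 + 142.2 = 383.4 km/h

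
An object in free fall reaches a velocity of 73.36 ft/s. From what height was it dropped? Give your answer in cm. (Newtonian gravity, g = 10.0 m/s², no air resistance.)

v = 73.36 ft/s × 0.3048 = 22.3601 m/s
h = v² / (2g) = 22.3601² / (2 × 10.0) = 24.9987 m
h = 24.9987 m / 0.01 = 2500 cm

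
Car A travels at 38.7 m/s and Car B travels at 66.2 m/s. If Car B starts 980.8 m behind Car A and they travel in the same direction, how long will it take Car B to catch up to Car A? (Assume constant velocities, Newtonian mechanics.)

Relative speed: v_rel = 66.2 - 38.7 = 27.5 m/s
Time to catch: t = d₀/v_rel = 980.8/27.5 = 35.67 s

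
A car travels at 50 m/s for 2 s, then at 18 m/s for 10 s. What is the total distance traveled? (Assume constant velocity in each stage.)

d₁ = v₁t₁ = 50 × 2 = 100 m
d₂ = v₂t₂ = 18 × 10 = 180 m
d_total = 100 + 180 = 280 m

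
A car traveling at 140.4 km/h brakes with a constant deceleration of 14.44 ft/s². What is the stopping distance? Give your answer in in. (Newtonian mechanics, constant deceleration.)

v₀ = 140.4 km/h × 0.2777777777777778 = 39.0 m/s
a = 14.44 ft/s² × 0.3048 = 4.40131 m/s²
d = v₀² / (2a) = 39.0² / (2 × 4.40131) = 1521.0 / 8.80262 = 172.789 m
d = 172.789 m / 0.0254 = 6803 in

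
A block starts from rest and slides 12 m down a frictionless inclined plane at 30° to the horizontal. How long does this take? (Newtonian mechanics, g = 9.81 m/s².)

a = g sin(θ) = 9.81 × sin(30°) = 4.905 m/s²
t = √(2d/a) = √(2 × 12 / 4.905) = 2.21 s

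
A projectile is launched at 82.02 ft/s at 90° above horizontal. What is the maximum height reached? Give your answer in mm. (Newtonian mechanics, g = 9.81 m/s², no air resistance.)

v₀ = 82.02 ft/s × 0.3048 = 24.9997 m/s
H = v₀² × sin²(θ) / (2g) = 24.9997² × sin(90°)² / (2 × 9.81) = 624.985 × 1.0 / 19.62 = 31.8545 m
H = 31.8545 m / 0.001 = 31850 mm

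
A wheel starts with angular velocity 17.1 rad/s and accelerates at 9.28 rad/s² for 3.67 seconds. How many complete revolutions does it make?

θ = ω₀t + ½αt² = 17.1×3.67 + ½×9.28×3.67² = 125.252696 rad
Total revolutions = θ/(2π) = 125.252696/(2π) = 19.93
Complete revolutions = ⌊19.93⌋ = 19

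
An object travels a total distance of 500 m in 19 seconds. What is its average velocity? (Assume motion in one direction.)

v_avg = Δd / Δt = 500 / 19 = 26.32 m/s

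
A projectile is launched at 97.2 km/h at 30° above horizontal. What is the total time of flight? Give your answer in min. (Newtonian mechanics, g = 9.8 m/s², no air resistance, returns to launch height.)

v₀ = 97.2 km/h × 0.2777777777777778 = 27.0 m/s
T = 2 × v₀ × sin(θ) / g = 2 × 27.0 × sin(30°) / 9.8 = 2 × 27.0 × 0.5 / 9.8 = 2.7551 s
T = 2.7551 s / 60.0 = 0.04592 min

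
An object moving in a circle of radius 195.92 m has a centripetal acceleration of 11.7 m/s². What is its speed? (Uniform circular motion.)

v = √(a_c × r) = √(11.7 × 195.92) = 47.88 m/s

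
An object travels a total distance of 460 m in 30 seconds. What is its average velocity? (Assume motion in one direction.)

v_avg = Δd / Δt = 460 / 30 = 15.33 m/s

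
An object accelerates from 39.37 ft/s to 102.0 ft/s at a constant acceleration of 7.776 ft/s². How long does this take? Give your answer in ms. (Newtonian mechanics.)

v₀ = 39.37 ft/s × 0.3048 = 12.0 m/s
v = 102.0 ft/s × 0.3048 = 31.0896 m/s
a = 7.776 ft/s² × 0.3048 = 2.37012 m/s²
t = (v - v₀) / a = (31.0896 - 12.0) / 2.37012 = 8.05428 s
t = 8.05428 s / 0.001 = 8054 ms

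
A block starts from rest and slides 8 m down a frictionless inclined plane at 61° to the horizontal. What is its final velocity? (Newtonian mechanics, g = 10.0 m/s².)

a = g sin(θ) = 10.0 × sin(61°) = 8.7462 m/s²
v = √(2ad) = √(2 × 8.7462 × 8) = 11.83 m/s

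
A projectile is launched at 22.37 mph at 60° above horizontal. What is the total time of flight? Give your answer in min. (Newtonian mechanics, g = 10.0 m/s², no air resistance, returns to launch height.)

v₀ = 22.37 mph × 0.44704 = 10.0003 m/s
T = 2 × v₀ × sin(θ) / g = 2 × 10.0003 × sin(60°) / 10.0 = 2 × 10.0003 × 0.866025 / 10.0 = 1.7321 s
T = 1.7321 s / 60.0 = 0.02887 min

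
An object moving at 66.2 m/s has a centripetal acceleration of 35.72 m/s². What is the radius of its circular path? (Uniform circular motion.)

r = v²/a_c = 66.2²/35.72 = 122.69 m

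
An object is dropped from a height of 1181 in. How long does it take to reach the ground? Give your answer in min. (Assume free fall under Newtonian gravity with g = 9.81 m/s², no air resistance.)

h = 1181 in × 0.0254 = 29.9974 m
t = √(2h/g) = √(2 × 29.9974 / 9.81) = 2.47299 s
t = 2.47299 s / 60.0 = 0.04122 min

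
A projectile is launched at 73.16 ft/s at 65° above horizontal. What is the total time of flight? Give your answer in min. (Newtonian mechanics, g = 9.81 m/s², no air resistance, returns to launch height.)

v₀ = 73.16 ft/s × 0.3048 = 22.2992 m/s
T = 2 × v₀ × sin(θ) / g = 2 × 22.2992 × sin(65°) / 9.81 = 2 × 22.2992 × 0.906308 / 9.81 = 4.12027 s
T = 4.12027 s / 60.0 = 0.06867 min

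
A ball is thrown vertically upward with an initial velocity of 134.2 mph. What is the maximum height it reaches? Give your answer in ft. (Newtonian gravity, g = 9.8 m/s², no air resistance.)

v₀ = 134.2 mph × 0.44704 = 59.9928 m/s
h_max = v₀² / (2g) = 59.9928² / (2 × 9.8) = 3599.14 / 19.6 = 183.63 m
h_max = 183.63 m / 0.3048 = 602.5 ft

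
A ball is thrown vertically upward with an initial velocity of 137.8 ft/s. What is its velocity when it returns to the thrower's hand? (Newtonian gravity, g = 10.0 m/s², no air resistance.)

By conservation of energy (no air resistance), the ball returns to the throw height with the same speed as launch, but directed downward.
|v_ground| = v₀ = 137.8 ft/s
v_ground = 137.8 ft/s (downward)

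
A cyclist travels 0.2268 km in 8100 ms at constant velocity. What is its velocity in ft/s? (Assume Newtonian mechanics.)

d = 0.2268 km × 1000.0 = 226.8 m
t = 8100 ms × 0.001 = 8.1 s
v = d / t = 226.8 / 8.1 = 28.0 m/s
v = 28.0 m/s / 0.3048 = 91.86 ft/s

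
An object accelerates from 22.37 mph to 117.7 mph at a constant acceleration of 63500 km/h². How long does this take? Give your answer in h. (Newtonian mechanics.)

v₀ = 22.37 mph × 0.44704 = 10.0003 m/s
v = 117.7 mph × 0.44704 = 52.6166 m/s
a = 63500 km/h² × 7.716049382716049e-05 = 4.89969 m/s²
t = (v - v₀) / a = (52.6166 - 10.0003) / 4.89969 = 8.69775 s
t = 8.69775 s / 3600.0 = 0.002416 h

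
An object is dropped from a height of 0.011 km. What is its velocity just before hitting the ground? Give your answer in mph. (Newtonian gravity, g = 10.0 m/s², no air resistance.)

h = 0.011 km × 1000.0 = 11.0 m
v = √(2gh) = √(2 × 10.0 × 11.0) = 14.8324 m/s
v = 14.8324 m/s / 0.44704 = 33.18 mph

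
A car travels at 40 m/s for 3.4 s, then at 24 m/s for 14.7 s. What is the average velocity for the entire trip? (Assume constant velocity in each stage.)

d₁ = v₁t₁ = 40 × 3.4 = 136.0 m
d₂ = v₂t₂ = 24 × 14.7 = 352.8 m
d_total = 488.8 m, t_total = 18.1 s
v_avg = d_total/t_total = 488.8/18.1 = 27.01 m/s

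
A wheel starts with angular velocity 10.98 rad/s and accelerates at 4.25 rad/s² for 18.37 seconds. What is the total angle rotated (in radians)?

θ = ω₀t + ½αt² = 10.98×18.37 + ½×4.25×18.37² = 918.8 rad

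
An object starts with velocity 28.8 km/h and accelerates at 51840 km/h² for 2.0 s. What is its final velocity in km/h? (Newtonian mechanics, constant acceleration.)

v₀ = 28.8 km/h × 0.2777777777777778 = 8.0 m/s
a = 51840 km/h² × 7.716049382716049e-05 = 4.0 m/s²
v = v₀ + a × t = 8.0 + 4.0 × 2.0 = 16.0 m/s
v = 16.0 m/s / 0.2777777777777778 = 57.6 km/h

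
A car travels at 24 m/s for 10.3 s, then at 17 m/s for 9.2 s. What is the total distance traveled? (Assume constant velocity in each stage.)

d₁ = v₁t₁ = 24 × 10.3 = 247.2 m
d₂ = v₂t₂ = 17 × 9.2 = 156.4 m
d_total = 247.2 + 156.4 = 403.6 m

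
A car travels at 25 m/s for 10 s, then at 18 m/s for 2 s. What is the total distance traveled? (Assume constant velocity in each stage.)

d₁ = v₁t₁ = 25 × 10 = 250 m
d₂ = v₂t₂ = 18 × 2 = 36 m
d_total = 250 + 36 = 286 m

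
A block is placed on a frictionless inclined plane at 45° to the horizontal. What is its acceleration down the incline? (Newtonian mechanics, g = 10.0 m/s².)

a = g sin(θ) = 10.0 × sin(45°) = 10.0 × 0.7071 = 7.07 m/s²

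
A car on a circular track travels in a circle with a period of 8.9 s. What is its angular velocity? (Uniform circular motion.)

ω = 2π/T = 2π/8.9 = 0.706 rad/s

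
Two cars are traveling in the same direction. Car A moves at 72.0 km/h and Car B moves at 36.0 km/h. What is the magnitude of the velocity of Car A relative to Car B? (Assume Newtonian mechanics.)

v_rel = |v_A - v_B| = |72.0 - 36.0| = 36.0 km/h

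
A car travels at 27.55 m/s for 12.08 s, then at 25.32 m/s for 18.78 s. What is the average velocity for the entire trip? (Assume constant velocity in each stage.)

d₁ = v₁t₁ = 27.55 × 12.08 = 332.804 m
d₂ = v₂t₂ = 25.32 × 18.78 = 475.5096 m
d_total = 808.3136 m, t_total = 30.86 s
v_avg = d_total/t_total = 808.3136/30.86 = 26.19 m/s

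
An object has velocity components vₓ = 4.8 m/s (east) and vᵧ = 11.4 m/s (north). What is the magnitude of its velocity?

|v| = √(vₓ² + vᵧ²) = √(4.8² + 11.4²) = √(153.0) = 12.37 m/s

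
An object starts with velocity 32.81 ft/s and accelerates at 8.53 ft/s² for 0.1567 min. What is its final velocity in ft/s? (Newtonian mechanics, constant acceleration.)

v₀ = 32.81 ft/s × 0.3048 = 10.0005 m/s
a = 8.53 ft/s² × 0.3048 = 2.59994 m/s²
t = 0.1567 min × 60.0 = 9.402 s
v = v₀ + a × t = 10.0005 + 2.59994 × 9.402 = 34.4451 m/s
v = 34.4451 m/s / 0.3048 = 113.0 ft/s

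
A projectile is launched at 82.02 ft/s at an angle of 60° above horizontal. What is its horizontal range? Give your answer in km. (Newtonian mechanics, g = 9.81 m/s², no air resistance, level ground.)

v₀ = 82.02 ft/s × 0.3048 = 24.9997 m/s
R = v₀² × sin(2θ) / g = 24.9997² × sin(2 × 60°) / 9.81 = 624.985 × 0.866025 / 9.81 = 55.1736 m
R = 55.1736 m / 1000.0 = 0.05517 km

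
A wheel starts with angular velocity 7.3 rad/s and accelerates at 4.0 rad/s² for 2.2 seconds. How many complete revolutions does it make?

θ = ω₀t + ½αt² = 7.3×2.2 + ½×4.0×2.2² = 25.74 rad
Total revolutions = θ/(2π) = 25.74/(2π) = 4.1
Complete revolutions = ⌊4.1⌋ = 4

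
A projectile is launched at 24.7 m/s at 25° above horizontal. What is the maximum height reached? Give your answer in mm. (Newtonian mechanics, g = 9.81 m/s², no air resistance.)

H = v₀² × sin²(θ) / (2g) = 24.7² × sin(25°)² / (2 × 9.81) = 610.09 × 0.178606 / 19.62 = 5.55381 m
H = 5.55381 m / 0.001 = 5554 mm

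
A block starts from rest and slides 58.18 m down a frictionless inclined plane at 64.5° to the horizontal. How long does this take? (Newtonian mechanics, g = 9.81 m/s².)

a = g sin(θ) = 9.81 × sin(64.5°) = 8.8544 m/s²
t = √(2d/a) = √(2 × 58.18 / 8.8544) = 3.63 s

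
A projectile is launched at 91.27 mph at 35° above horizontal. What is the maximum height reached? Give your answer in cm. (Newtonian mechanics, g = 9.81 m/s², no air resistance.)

v₀ = 91.27 mph × 0.44704 = 40.8013 m/s
H = v₀² × sin²(θ) / (2g) = 40.8013² × sin(35°)² / (2 × 9.81) = 1664.75 × 0.32899 / 19.62 = 27.9147 m
H = 27.9147 m / 0.01 = 2791 cm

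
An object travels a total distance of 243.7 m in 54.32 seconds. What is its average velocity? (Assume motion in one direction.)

v_avg = Δd / Δt = 243.7 / 54.32 = 4.49 m/s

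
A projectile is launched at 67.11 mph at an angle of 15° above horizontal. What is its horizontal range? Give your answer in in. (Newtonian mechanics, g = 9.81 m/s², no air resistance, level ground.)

v₀ = 67.11 mph × 0.44704 = 30.0009 m/s
R = v₀² × sin(2θ) / g = 30.0009² × sin(2 × 15°) / 9.81 = 900.054 × 0.5 / 9.81 = 45.8743 m
R = 45.8743 m / 0.0254 = 1806 in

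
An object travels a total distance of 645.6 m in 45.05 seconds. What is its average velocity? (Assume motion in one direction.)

v_avg = Δd / Δt = 645.6 / 45.05 = 14.33 m/s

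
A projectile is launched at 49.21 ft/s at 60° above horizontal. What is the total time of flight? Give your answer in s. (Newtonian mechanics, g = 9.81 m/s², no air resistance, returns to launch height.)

v₀ = 49.21 ft/s × 0.3048 = 14.9992 m/s
T = 2 × v₀ × sin(θ) / g = 2 × 14.9992 × sin(60°) / 9.81 = 2 × 14.9992 × 0.866025 / 9.81 = 2.648 s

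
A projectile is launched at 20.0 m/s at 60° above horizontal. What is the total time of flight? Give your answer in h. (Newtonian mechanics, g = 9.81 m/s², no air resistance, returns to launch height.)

T = 2 × v₀ × sin(θ) / g = 2 × 20.0 × sin(60°) / 9.81 = 2 × 20.0 × 0.866025 / 9.81 = 3.53119 s
T = 3.53119 s / 3600.0 = 0.0009809 h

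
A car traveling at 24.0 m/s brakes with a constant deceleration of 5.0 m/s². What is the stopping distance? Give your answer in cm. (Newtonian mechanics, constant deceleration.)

d = v₀² / (2a) = 24.0² / (2 × 5.0) = 576.0 / 10.0 = 57.6 m
d = 57.6 m / 0.01 = 5760 cm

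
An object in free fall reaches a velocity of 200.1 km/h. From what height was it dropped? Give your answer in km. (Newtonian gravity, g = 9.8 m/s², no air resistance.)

v = 200.1 km/h × 0.2777777777777778 = 55.5833 m/s
h = v² / (2g) = 55.5833² / (2 × 9.8) = 157.628 m
h = 157.628 m / 1000.0 = 0.1576 km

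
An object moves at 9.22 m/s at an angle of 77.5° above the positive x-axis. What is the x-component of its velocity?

vₓ = v cos(θ) = 9.22 × cos(77.5°) = 2.0 m/s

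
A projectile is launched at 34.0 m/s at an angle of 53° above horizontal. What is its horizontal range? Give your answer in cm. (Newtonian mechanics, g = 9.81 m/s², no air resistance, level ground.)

R = v₀² × sin(2θ) / g = 34.0² × sin(2 × 53°) / 9.81 = 1156.0 × 0.961262 / 9.81 = 113.274 m
R = 113.274 m / 0.01 = 11330 cm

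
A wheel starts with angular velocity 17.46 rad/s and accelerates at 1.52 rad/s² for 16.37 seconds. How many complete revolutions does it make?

θ = ω₀t + ½αt² = 17.46×16.37 + ½×1.52×16.37² = 489.482644 rad
Total revolutions = θ/(2π) = 489.482644/(2π) = 77.9
Complete revolutions = ⌊77.9⌋ = 77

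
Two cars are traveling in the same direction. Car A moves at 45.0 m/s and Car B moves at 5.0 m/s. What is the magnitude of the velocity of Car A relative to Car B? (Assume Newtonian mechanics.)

v_rel = |v_A - v_B| = |45.0 - 5.0| = 40.0 m/s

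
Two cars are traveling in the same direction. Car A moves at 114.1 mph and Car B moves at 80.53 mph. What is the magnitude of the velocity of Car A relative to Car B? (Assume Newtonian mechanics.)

v_rel = |v_A - v_B| = |114.1 - 80.53| = 33.57 mph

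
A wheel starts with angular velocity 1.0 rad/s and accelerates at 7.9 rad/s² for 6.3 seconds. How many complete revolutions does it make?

θ = ω₀t + ½αt² = 1.0×6.3 + ½×7.9×6.3² = 163.0755 rad
Total revolutions = θ/(2π) = 163.0755/(2π) = 25.95
Complete revolutions = ⌊25.95⌋ = 25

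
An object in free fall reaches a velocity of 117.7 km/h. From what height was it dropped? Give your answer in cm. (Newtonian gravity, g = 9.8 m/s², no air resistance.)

v = 117.7 km/h × 0.2777777777777778 = 32.6944 m/s
h = v² / (2g) = 32.6944² / (2 × 9.8) = 54.5369 m
h = 54.5369 m / 0.01 = 5454 cm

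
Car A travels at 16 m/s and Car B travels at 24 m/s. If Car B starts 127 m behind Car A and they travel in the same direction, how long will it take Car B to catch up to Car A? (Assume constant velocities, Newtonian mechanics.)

Relative speed: v_rel = 24 - 16 = 8 m/s
Time to catch: t = d₀/v_rel = 127/8 = 15.88 s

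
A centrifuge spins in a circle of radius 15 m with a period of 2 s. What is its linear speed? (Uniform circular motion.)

v = 2πr/T = 2π×15/2 = 47.12 m/s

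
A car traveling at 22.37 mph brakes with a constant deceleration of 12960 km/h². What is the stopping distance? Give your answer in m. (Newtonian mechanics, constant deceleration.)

v₀ = 22.37 mph × 0.44704 = 10.0003 m/s
a = 12960 km/h² × 7.716049382716049e-05 = 1.0 m/s²
d = v₀² / (2a) = 10.0003² / (2 × 1.0) = 100.006 / 2.0 = 50.0 m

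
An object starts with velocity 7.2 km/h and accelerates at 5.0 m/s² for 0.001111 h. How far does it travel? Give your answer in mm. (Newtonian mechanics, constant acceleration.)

v₀ = 7.2 km/h × 0.2777777777777778 = 2.0 m/s
t = 0.001111 h × 3600.0 = 3.9996 s
d = v₀ × t + ½ × a × t² = 2.0 × 3.9996 + 0.5 × 5.0 × 3.9996² = 47.9912 m
d = 47.9912 m / 0.001 = 47990 mm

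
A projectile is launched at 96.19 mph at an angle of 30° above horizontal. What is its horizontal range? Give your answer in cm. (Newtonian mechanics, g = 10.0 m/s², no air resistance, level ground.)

v₀ = 96.19 mph × 0.44704 = 43.0008 m/s
R = v₀² × sin(2θ) / g = 43.0008² × sin(2 × 30°) / 10.0 = 1849.07 × 0.866025 / 10.0 = 160.134 m
R = 160.134 m / 0.01 = 16010 cm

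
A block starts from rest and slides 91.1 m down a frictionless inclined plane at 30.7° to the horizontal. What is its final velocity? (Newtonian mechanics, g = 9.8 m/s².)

a = g sin(θ) = 9.8 × sin(30.7°) = 5.0033 m/s²
v = √(2ad) = √(2 × 5.0033 × 91.1) = 30.19 m/s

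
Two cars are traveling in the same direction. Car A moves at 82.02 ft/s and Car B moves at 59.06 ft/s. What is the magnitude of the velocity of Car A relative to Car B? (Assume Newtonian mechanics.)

v_rel = |v_A - v_B| = |82.02 - 59.06| = 22.96 ft/s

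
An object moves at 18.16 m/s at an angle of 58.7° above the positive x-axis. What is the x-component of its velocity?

vₓ = v cos(θ) = 18.16 × cos(58.7°) = 9.43 m/s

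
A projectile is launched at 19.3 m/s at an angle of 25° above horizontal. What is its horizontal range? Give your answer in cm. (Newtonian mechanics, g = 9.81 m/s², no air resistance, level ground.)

R = v₀² × sin(2θ) / g = 19.3² × sin(2 × 25°) / 9.81 = 372.49 × 0.766044 / 9.81 = 29.087 m
R = 29.087 m / 0.01 = 2909 cm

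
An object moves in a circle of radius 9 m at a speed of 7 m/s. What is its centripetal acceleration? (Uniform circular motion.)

a_c = v²/r = 7²/9 = 49/9 = 5.44 m/s²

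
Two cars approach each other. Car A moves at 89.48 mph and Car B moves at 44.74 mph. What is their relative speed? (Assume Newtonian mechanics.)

v_rel = v_A + v_B = 89.48 + 44.74 = 134.22 mph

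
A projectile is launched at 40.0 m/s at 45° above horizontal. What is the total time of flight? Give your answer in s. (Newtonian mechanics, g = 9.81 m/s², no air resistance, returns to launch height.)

T = 2 × v₀ × sin(θ) / g = 2 × 40.0 × sin(45°) / 9.81 = 2 × 40.0 × 0.707107 / 9.81 = 5.766 s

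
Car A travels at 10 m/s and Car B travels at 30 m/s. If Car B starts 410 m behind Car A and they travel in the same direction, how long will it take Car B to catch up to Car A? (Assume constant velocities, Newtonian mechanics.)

Relative speed: v_rel = 30 - 10 = 20 m/s
Time to catch: t = d₀/v_rel = 410/20 = 20.5 s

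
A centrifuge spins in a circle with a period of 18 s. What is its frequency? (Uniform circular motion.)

f = 1/T = 1/18 = 0.0556 Hz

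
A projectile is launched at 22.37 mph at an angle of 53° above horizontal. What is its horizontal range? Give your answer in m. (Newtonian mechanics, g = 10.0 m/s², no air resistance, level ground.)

v₀ = 22.37 mph × 0.44704 = 10.0003 m/s
R = v₀² × sin(2θ) / g = 10.0003² × sin(2 × 53°) / 10.0 = 100.006 × 0.961262 / 10.0 = 9.613 m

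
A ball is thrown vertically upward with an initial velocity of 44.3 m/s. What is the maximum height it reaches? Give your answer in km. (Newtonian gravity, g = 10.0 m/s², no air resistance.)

h_max = v₀² / (2g) = 44.3² / (2 × 10.0) = 1962.49 / 20.0 = 98.1245 m
h_max = 98.1245 m / 1000.0 = 0.09812 km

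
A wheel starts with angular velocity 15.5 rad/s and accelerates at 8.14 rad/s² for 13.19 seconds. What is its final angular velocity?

ω = ω₀ + αt = 15.5 + 8.14 × 13.19 = 122.87 rad/s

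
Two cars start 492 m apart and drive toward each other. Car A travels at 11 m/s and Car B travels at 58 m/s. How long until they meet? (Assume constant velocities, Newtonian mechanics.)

Combined speed: v_combined = 11 + 58 = 69 m/s
Time to meet: t = d/v_combined = 492/69 = 7.13 s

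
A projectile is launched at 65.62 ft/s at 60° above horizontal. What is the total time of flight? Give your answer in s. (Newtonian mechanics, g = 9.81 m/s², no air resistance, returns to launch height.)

v₀ = 65.62 ft/s × 0.3048 = 20.001 m/s
T = 2 × v₀ × sin(θ) / g = 2 × 20.001 × sin(60°) / 9.81 = 2 × 20.001 × 0.866025 / 9.81 = 3.531 s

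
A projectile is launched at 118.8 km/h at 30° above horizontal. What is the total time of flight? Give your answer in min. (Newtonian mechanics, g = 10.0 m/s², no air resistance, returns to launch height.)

v₀ = 118.8 km/h × 0.2777777777777778 = 33.0 m/s
T = 2 × v₀ × sin(θ) / g = 2 × 33.0 × sin(30°) / 10.0 = 2 × 33.0 × 0.5 / 10.0 = 3.3 s
T = 3.3 s / 60.0 = 0.055 min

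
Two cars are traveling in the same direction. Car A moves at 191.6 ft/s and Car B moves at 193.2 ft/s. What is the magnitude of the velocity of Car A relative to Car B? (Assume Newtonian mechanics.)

v_rel = |v_A - v_B| = |191.6 - 193.2| = 1.6 ft/s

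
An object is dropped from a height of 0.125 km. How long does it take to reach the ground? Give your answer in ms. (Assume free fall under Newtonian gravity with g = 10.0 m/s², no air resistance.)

h = 0.125 km × 1000.0 = 125.0 m
t = √(2h/g) = √(2 × 125.0 / 10.0) = 5.0 s
t = 5.0 s / 0.001 = 5000 ms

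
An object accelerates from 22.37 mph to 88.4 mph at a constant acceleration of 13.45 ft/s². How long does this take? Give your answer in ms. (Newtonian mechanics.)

v₀ = 22.37 mph × 0.44704 = 10.0003 m/s
v = 88.4 mph × 0.44704 = 39.5183 m/s
a = 13.45 ft/s² × 0.3048 = 4.09956 m/s²
t = (v - v₀) / a = (39.5183 - 10.0003) / 4.09956 = 7.20028 s
t = 7.20028 s / 0.001 = 7200 ms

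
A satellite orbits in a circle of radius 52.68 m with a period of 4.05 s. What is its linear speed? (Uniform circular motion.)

v = 2πr/T = 2π×52.68/4.05 = 81.73 m/s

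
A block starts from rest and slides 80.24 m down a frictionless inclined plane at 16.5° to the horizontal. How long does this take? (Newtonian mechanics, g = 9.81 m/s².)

a = g sin(θ) = 9.81 × sin(16.5°) = 2.7862 m/s²
t = √(2d/a) = √(2 × 80.24 / 2.7862) = 7.59 s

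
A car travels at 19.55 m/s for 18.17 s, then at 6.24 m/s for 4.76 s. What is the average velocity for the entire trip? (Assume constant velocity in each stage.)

d₁ = v₁t₁ = 19.55 × 18.17 = 355.2235 m
d₂ = v₂t₂ = 6.24 × 4.76 = 29.7024 m
d_total = 384.9259 m, t_total = 22.93 s
v_avg = d_total/t_total = 384.9259/22.93 = 16.79 m/s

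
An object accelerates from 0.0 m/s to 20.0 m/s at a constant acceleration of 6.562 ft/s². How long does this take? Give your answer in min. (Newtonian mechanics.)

a = 6.562 ft/s² × 0.3048 = 2.0001 m/s²
t = (v - v₀) / a = (20.0 - 0.0) / 2.0001 = 9.9995 s
t = 9.9995 s / 60.0 = 0.1667 min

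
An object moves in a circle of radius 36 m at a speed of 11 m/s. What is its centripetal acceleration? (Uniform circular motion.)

a_c = v²/r = 11²/36 = 121/36 = 3.36 m/s²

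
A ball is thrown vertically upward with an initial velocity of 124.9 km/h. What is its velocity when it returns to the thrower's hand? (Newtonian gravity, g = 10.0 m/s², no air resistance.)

By conservation of energy (no air resistance), the ball returns to the throw height with the same speed as launch, but directed downward.
|v_ground| = v₀ = 124.9 km/h
v_ground = 124.9 km/h (downward)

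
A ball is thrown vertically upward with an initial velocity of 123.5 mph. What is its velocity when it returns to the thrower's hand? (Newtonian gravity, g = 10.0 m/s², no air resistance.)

By conservation of energy (no air resistance), the ball returns to the throw height with the same speed as launch, but directed downward.
|v_ground| = v₀ = 123.5 mph
v_ground = 123.5 mph (downward)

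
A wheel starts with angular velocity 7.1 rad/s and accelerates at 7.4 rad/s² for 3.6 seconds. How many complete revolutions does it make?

θ = ω₀t + ½αt² = 7.1×3.6 + ½×7.4×3.6² = 73.512 rad
Total revolutions = θ/(2π) = 73.512/(2π) = 11.7
Complete revolutions = ⌊11.7⌋ = 11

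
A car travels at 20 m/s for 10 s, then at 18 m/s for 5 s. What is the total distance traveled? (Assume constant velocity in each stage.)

d₁ = v₁t₁ = 20 × 10 = 200 m
d₂ = v₂t₂ = 18 × 5 = 90 m
d_total = 200 + 90 = 290 m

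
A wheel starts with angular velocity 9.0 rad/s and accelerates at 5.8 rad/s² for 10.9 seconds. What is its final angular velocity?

ω = ω₀ + αt = 9.0 + 5.8 × 10.9 = 72.22 rad/s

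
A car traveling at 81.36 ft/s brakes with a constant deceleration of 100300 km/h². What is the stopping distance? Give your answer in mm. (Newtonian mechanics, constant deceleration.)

v₀ = 81.36 ft/s × 0.3048 = 24.7985 m/s
a = 100300 km/h² × 7.716049382716049e-05 = 7.7392 m/s²
d = v₀² / (2a) = 24.7985² / (2 × 7.7392) = 614.966 / 15.4784 = 39.7306 m
d = 39.7306 m / 0.001 = 39730 mm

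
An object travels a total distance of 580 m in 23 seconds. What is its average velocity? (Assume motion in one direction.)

v_avg = Δd / Δt = 580 / 23 = 25.22 m/s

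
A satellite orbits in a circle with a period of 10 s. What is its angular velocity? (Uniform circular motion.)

ω = 2π/T = 2π/10 = 0.6283 rad/s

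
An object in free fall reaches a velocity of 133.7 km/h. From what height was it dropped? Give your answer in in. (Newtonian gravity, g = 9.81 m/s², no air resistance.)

v = 133.7 km/h × 0.2777777777777778 = 37.1389 m/s
h = v² / (2g) = 37.1389² / (2 × 9.81) = 70.3006 m
h = 70.3006 m / 0.0254 = 2768 in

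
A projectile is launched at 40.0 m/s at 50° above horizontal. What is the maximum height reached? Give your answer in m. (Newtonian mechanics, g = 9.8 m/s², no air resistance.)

H = v₀² × sin²(θ) / (2g) = 40.0² × sin(50°)² / (2 × 9.8) = 1600.0 × 0.586824 / 19.6 = 47.9 m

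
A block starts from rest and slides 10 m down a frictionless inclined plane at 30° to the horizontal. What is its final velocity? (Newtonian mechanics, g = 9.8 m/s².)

a = g sin(θ) = 9.8 × sin(30°) = 4.9 m/s²
v = √(2ad) = √(2 × 4.9 × 10) = 9.9 m/s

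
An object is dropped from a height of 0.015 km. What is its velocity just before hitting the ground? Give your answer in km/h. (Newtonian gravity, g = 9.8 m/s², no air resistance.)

h = 0.015 km × 1000.0 = 15.0 m
v = √(2gh) = √(2 × 9.8 × 15.0) = 17.1464 m/s
v = 17.1464 m/s / 0.2777777777777778 = 61.73 km/h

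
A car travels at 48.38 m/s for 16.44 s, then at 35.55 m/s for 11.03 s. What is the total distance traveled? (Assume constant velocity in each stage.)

d₁ = v₁t₁ = 48.38 × 16.44 = 795.3672 m
d₂ = v₂t₂ = 35.55 × 11.03 = 392.1165 m
d_total = 795.3672 + 392.1165 = 1187.48 m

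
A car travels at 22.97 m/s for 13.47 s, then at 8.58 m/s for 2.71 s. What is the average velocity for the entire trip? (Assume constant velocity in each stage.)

d₁ = v₁t₁ = 22.97 × 13.47 = 309.4059 m
d₂ = v₂t₂ = 8.58 × 2.71 = 23.2518 m
d_total = 332.6577 m, t_total = 16.18 s
v_avg = d_total/t_total = 332.6577/16.18 = 20.56 m/s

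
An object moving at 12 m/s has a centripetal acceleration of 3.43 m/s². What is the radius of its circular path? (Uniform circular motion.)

r = v²/a_c = 12²/3.43 = 41.98 m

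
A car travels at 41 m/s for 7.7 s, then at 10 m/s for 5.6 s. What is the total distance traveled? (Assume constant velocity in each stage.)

d₁ = v₁t₁ = 41 × 7.7 = 315.7 m
d₂ = v₂t₂ = 10 × 5.6 = 56.0 m
d_total = 315.7 + 56.0 = 371.7 m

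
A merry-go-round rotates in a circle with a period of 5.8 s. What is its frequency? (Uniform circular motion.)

f = 1/T = 1/5.8 = 0.1724 Hz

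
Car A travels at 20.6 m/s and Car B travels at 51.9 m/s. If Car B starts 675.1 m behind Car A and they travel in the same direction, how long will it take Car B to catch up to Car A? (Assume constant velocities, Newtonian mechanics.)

Relative speed: v_rel = 51.9 - 20.6 = 31.3 m/s
Time to catch: t = d₀/v_rel = 675.1/31.3 = 21.57 s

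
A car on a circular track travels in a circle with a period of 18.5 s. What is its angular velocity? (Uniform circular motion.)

ω = 2π/T = 2π/18.5 = 0.3396 rad/s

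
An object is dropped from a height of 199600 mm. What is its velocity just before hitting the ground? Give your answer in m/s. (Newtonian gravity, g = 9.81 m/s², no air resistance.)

h = 199600 mm × 0.001 = 199.6 m
v = √(2gh) = √(2 × 9.81 × 199.6) = 62.58 m/s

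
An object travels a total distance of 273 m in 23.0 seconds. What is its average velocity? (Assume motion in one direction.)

v_avg = Δd / Δt = 273 / 23.0 = 11.87 m/s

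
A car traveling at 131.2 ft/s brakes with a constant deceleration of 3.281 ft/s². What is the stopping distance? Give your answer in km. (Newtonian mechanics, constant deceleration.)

v₀ = 131.2 ft/s × 0.3048 = 39.98976 m/s
a = 3.281 ft/s² × 0.3048 = 1.000049 m/s²
d = v₀² / (2a) = 39.98976² / (2 × 1.000049) = 1599.181 / 2.000098 = 799.5513 m
d = 799.5513 m / 1000.0 = 0.7996 km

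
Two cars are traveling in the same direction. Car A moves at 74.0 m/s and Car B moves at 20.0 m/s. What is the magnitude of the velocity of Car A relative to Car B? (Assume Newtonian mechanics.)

v_rel = |v_A - v_B| = |74.0 - 20.0| = 54.0 m/s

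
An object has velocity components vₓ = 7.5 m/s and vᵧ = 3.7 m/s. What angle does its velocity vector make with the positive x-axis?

θ = arctan(vᵧ/vₓ) = arctan(3.7/7.5) = 26.26°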